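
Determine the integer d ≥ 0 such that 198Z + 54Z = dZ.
In the PID Z, (a, b) is generated by gcd(a, b). Compute gcd(198, 54) with the extended Euclidean algorithm, tracking rows (r, s, t) with s·198 + t·54 = r:
  row A: (198, 1, 0)   [1·198 + 0·54 = 198]
  row B: (54, 0, 1)   [0·198 + 1·54 = 54]
  198 = 3·54 + 36   → row C = row A − 3·row B = (36, 1, −3)   [check: 1·198 − 3·54 = 36]
  54 = 1·36 + 18   → row D = row B − 1·row C = (18, −1, 4)   [check: −1·198 + 4·54 = 18]
  36 = 2·18 + 0   → remainder 0, stop. gcd = 18 (last nonzero row D).
So gcd(198, 54) = 18, with Bézout identity −1·198 + 4·54 = 18. Containment (⊇): the Bézout identity exhibits 18 as an element of (198, 54), giving (18) ⊆ (198, 54). Containment (⊆): since 18 | 198 and 18 | 54 (198 = 18·11, 54 = 18·3), every Z-linear combination of 198 and 54 is divisible by 18, so (198, 54) ⊆ (18). Therefore (198, 54) = (18), d = 18.

Final answer: (198, 54) = (18); d = 18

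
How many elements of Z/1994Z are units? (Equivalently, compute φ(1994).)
Z/1994Z has φ(1994) = 996 units

An element a ∈ Z/1994Z is a unit iff gcd(a, 1994) = 1, so the number of units is φ(1994). φ is multiplicative, with φ(p^e) = p^e − p^(e−1). Factorise 1994 = 2 · 997. Then
  φ(1994) = (2 − 1) · (997 − 1) = 1 · 996 = 996.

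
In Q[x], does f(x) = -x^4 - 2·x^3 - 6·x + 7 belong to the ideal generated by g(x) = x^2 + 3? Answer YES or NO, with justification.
NO

In Q[x] the ideal (g) consists of all multiples of g, so f ∈ (g) iff g | f, i.e. iff the remainder of f on division by g is 0. Divide f by g (g is monic, so eliminate the leading term of the running remainder at each step):
  leading term -x^4: subtract (-x^2)·g(x) = -x^4 - 3·x^2, leaving -2·x^3 + 3·x^2 - 6·x + 7
  leading term -2·x^3: subtract (-2·x)·g(x) = -2·x^3 - 6·x, leaving 3·x^2 + 7
  leading term 3·x^2: subtract (3)·g(x) = 3·x^2 + 9, leaving -2
The remainder r(x) = -2 ≠ 0 (and deg r < deg g), so g ∤ f, i.e. f ∉ (g).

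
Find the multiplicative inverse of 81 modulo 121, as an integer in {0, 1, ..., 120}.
81^(−1) ≡ 3 (mod 121)

Apply the extended Euclidean algorithm to (121, 81), tracking rows (r, s, t) with s·121 + t·81 = r. Each division r_prev = q·r_cur + r_new produces the new row as (previous row) − q·(current row):
  row A: (121, 1, 0)   [1·121 + 0·81 = 121]
  row B: (81, 0, 1)   [0·121 + 1·81 = 81]
  121 = 1·81 + 40   → row C = row A − 1·row B = (40, 1, −1)   [check: 1·121 − 1·81 = 40]
  81 = 2·40 + 1   → row D = row B − 2·row C = (1, −2, 3)   [check: −2·121 + 3·81 = 1]
  40 = 40·1 + 0   → remainder 0, stop. gcd = 1 (last nonzero row D).
The gcd is 1, so 81 is invertible mod 121. The last nonzero row gives −2·121 + 3·81 = 1, so t = 3. So 81^(−1) ≡ 3 (mod 121). Verify: 81 · 3 = 243 ≡ 1 (mod 121). ✓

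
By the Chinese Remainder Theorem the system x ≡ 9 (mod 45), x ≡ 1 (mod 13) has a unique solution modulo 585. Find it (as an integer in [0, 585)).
The moduli 45, 13 are pairwise coprime, so by the CRT there is a unique solution mod 45·13 = 585.
Solve by successive substitution. Start with x ≡ 9 (mod 45).
  Combine with x ≡ 1 (mod 13): write x = 9 + 45·t and require 9 + 45·t ≡ 1 (mod 13), i.e. 45·t ≡ 1 − 9 ≡ 5 (mod 13). Since 45^(−1) ≡ 11 (mod 13) (45 ≡ 6 (mod 13)), t ≡ 11·5 ≡ 3 (mod 13). So x ≡ 9 + 45·3 = 144 (mod 585).
Unique solution in [0, 585): x = 144.

Final answer: x ≡ 144 (mod 585); the representative in [0, 585) is 144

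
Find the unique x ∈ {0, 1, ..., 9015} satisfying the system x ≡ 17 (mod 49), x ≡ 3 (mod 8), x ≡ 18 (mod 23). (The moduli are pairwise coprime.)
The moduli 49, 8, 23 are pairwise coprime, so by the CRT there is a unique solution mod 49·8·23 = 9016.
Solve by successive substitution. Start with x ≡ 17 (mod 49).
  Combine with x ≡ 3 (mod 8): write x = 17 + 49·t and require 17 + 49·t ≡ 3 (mod 8), i.e. 49·t ≡ 3 − 17 ≡ 2 (mod 8). Since 49^(−1) ≡ 1 (mod 8) (49 ≡ 1 (mod 8)), t ≡ 1·2 ≡ 2 (mod 8). So x ≡ 17 + 49·2 = 115 (mod 392).
  Combine with x ≡ 18 (mod 23): write x = 115 + 392·t and require 115 + 392·t ≡ 18 (mod 23), i.e. 392·t ≡ 18 − 115 ≡ 18 (mod 23). Since 392^(−1) ≡ 1 (mod 23) (392 ≡ 1 (mod 23)), t ≡ 1·18 ≡ 18 (mod 23). So x ≡ 115 + 392·18 = 7171 (mod 9016).
Unique solution in [0, 9016): x = 7171.

Final answer: x ≡ 7171 (mod 9016); the representative in [0, 9016) is 7171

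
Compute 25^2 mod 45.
Use repeated squaring. Binary(2) = 10. Walk through the bits of the exponent 2 left-to-right: at each bit after the leading one, square the running value, then multiply by 25 if the bit is 1 (always reducing mod 45):
  bit 1 = 1 (leading): start with 25.
  bit 2 = 0: square 25^2 = 625 ≡ 40 (mod 45).
Final value: 25^2 ≡ 40 (mod 45).

Final answer: 40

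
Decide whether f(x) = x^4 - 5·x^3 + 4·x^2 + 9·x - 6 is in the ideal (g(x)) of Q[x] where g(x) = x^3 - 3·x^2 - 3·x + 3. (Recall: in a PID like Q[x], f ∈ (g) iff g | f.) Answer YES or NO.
In Q[x] the ideal (g) consists of all multiples of g, so f ∈ (g) iff g | f, i.e. iff the remainder of f on division by g is 0. Divide f by g (g is monic, so eliminate the leading term of the running remainder at each step):
  leading term x^4: subtract (x)·g(x) = x^4 - 3·x^3 - 3·x^2 + 3·x, leaving -2·x^3 + 7·x^2 + 6·x - 6
  leading term -2·x^3: subtract (-2)·g(x) = -2·x^3 + 6·x^2 + 6·x - 6, leaving x^2
The remainder r(x) = x^2 ≠ 0 (and deg r < deg g), so g ∤ f, i.e. f ∉ (g).

Final answer: NO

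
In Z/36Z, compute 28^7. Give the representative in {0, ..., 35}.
28

Use repeated squaring. Binary(7) = 111. Walk through the bits of the exponent 7 left-to-right: at each bit after the leading one, square the running value, then multiply by 28 if the bit is 1 (always reducing mod 36):
  bit 1 = 1 (leading): start with 28.
  bit 2 = 1: square 28^2 = 784 ≡ 28; bit is 1, so multiply 28·28 = 784 ≡ 28 (mod 36).
  bit 3 = 1: square 28^2 = 784 ≡ 28; bit is 1, so multiply 28·28 = 784 ≡ 28 (mod 36).
Final value: 28^7 ≡ 28 (mod 36).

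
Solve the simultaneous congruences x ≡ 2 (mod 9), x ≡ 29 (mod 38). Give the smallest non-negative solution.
The moduli 9, 38 are pairwise coprime, so by the CRT there is a unique solution mod 9·38 = 342.
Solve by successive substitution. Start with x ≡ 2 (mod 9).
  Combine with x ≡ 29 (mod 38): write x = 2 + 9·t and require 2 + 9·t ≡ 29 (mod 38), i.e. 9·t ≡ 29 − 2 ≡ 27 (mod 38). Since 9^(−1) ≡ 17 (mod 38), t ≡ 17·27 ≡ 3 (mod 38). So x ≡ 2 + 9·3 = 29 (mod 342).
Unique solution in [0, 342): x = 29.

Final answer: x ≡ 29 (mod 342); the representative in [0, 342) is 29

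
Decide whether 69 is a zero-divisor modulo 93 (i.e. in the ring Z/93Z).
YES

gcd(69, 93) = 3 > 1, so 69 is not a unit in Z/93Z. In Z/nZ every nonzero non-unit is a zero-divisor: explicitly, take b = 93/gcd = 31 ≠ 0 (mod 93); then 69·31 = 2139 = 23·93, i.e. 69·31 ≡ 0 (mod 93). So 69 is a zero-divisor.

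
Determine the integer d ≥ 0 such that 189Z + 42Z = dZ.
(189, 42) = (21); d = 21

In the PID Z, (a, b) is generated by gcd(a, b). Compute gcd(189, 42) with the extended Euclidean algorithm, tracking rows (r, s, t) with s·189 + t·42 = r:
  row A: (189, 1, 0)   [1·189 + 0·42 = 189]
  row B: (42, 0, 1)   [0·189 + 1·42 = 42]
  189 = 4·42 + 21   → row C = row A − 4·row B = (21, 1, −4)   [check: 1·189 − 4·42 = 21]
  42 = 2·21 + 0   → remainder 0, stop. gcd = 21 (last nonzero row C).
So gcd(189, 42) = 21, with Bézout identity 1·189 − 4·42 = 21. Containment (⊇): the Bézout identity exhibits 21 as an element of (189, 42), giving (21) ⊆ (189, 42). Containment (⊆): since 21 | 189 and 21 | 42 (189 = 21·9, 42 = 21·2), every Z-linear combination of 189 and 42 is divisible by 21, so (189, 42) ⊆ (21). Therefore (189, 42) = (21), d = 21.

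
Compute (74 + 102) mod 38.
Reduce the summands first: 74 ≡ 36, 102 ≡ 26 (mod 38), so 74 + 102 ≡ 36 + 26 (mod 38). 36 + 26 = 62; 62 = 1·38 + 24, so (74 + 102) mod 38 = 24.

Final answer: 24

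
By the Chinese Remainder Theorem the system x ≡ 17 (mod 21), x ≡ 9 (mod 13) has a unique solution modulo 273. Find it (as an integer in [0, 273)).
The moduli 21, 13 are pairwise coprime, so by the CRT there is a unique solution mod 21·13 = 273.
Solve by successive substitution. Start with x ≡ 17 (mod 21).
  Combine with x ≡ 9 (mod 13): write x = 17 + 21·t and require 17 + 21·t ≡ 9 (mod 13), i.e. 21·t ≡ 9 − 17 ≡ 5 (mod 13). Since 21^(−1) ≡ 5 (mod 13) (21 ≡ 8 (mod 13)), t ≡ 5·5 ≡ 12 (mod 13). So x ≡ 17 + 21·12 = 269 (mod 273).
Unique solution in [0, 273): x = 269.

Final answer: x ≡ 269 (mod 273); the representative in [0, 273) is 269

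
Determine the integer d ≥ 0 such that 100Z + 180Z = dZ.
In the PID Z, (a, b) is generated by gcd(a, b). Compute gcd(180, 100) with the extended Euclidean algorithm, tracking rows (r, s, t) with s·180 + t·100 = r:
  row A: (180, 1, 0)   [1·180 + 0·100 = 180]
  row B: (100, 0, 1)   [0·180 + 1·100 = 100]
  180 = 1·100 + 80   → row C = row A − 1·row B = (80, 1, −1)   [check: 1·180 − 1·100 = 80]
  100 = 1·80 + 20   → row D = row B − 1·row C = (20, −1, 2)   [check: −1·180 + 2·100 = 20]
  80 = 4·20 + 0   → remainder 0, stop. gcd = 20 (last nonzero row D).
So gcd(100, 180) = 20, with Bézout identity −1·180 + 2·100 = 20. Containment (⊇): the Bézout identity exhibits 20 as an element of (100, 180), giving (20) ⊆ (100, 180). Containment (⊆): since 20 | 100 and 20 | 180 (100 = 20·5, 180 = 20·9), every Z-linear combination of 100 and 180 is divisible by 20, so (100, 180) ⊆ (20). Therefore (100, 180) = (20), d = 20.

Final answer: (100, 180) = (20); d = 20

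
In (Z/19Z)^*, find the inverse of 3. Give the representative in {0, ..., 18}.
3^(−1) ≡ 13 (mod 19)

Apply the extended Euclidean algorithm to (19, 3), tracking rows (r, s, t) with s·19 + t·3 = r. Each division r_prev = q·r_cur + r_new produces the new row as (previous row) − q·(current row):
  row A: (19, 1, 0)   [1·19 + 0·3 = 19]
  row B: (3, 0, 1)   [0·19 + 1·3 = 3]
  19 = 6·3 + 1   → row C = row A − 6·row B = (1, 1, −6)   [check: 1·19 − 6·3 = 1]
  3 = 3·1 + 0   → remainder 0, stop. gcd = 1 (last nonzero row C).
The gcd is 1, so 3 is invertible mod 19. The last nonzero row gives 1·19 − 6·3 = 1, so t = −6. So 3^(−1) ≡ −6 ≡ 13 (mod 19). Verify: 3 · 13 = 39 ≡ 1 (mod 19). ✓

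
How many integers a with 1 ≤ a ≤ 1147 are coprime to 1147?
The number of a ∈ {1, ..., 1147} with gcd(a, 1147) = 1 is by definition Euler's totient φ(1147). φ is multiplicative, with φ(p^e) = p^e − p^(e−1). Factorise 1147 = 31 · 37. Then
  φ(1147) = (31 − 1) · (37 − 1) = 30 · 36 = 1080.
So there are 1080 such integers.

Final answer: 1080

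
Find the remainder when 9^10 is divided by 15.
Use repeated squaring. Binary(10) = 1010. Walk through the bits of the exponent 10 left-to-right: at each bit after the leading one, square the running value, then multiply by 9 if the bit is 1 (always reducing mod 15):
  bit 1 = 1 (leading): start with 9.
  bit 2 = 0: square 9^2 = 81 ≡ 6 (mod 15).
  bit 3 = 1: square 6^2 = 36 ≡ 6; bit is 1, so multiply 6·9 = 54 ≡ 9 (mod 15).
  bit 4 = 0: square 9^2 = 81 ≡ 6 (mod 15).
Final value: 9^10 ≡ 6 (mod 15).

Final answer: 6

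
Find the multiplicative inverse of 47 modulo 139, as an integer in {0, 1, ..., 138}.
Apply the extended Euclidean algorithm to (139, 47), tracking rows (r, s, t) with s·139 + t·47 = r. Each division r_prev = q·r_cur + r_new produces the new row as (previous row) − q·(current row):
  row A: (139, 1, 0)   [1·139 + 0·47 = 139]
  row B: (47, 0, 1)   [0·139 + 1·47 = 47]
  139 = 2·47 + 45   → row C = row A − 2·row B = (45, 1, −2)   [check: 1·139 − 2·47 = 45]
  47 = 1·45 + 2   → row D = row B − 1·row C = (2, −1, 3)   [check: −1·139 + 3·47 = 2]
  45 = 22·2 + 1   → row E = row C − 22·row D = (1, 23, −68)   [check: 23·139 − 68·47 = 1]
  2 = 2·1 + 0   → remainder 0, stop. gcd = 1 (last nonzero row E).
The gcd is 1, so 47 is invertible mod 139. The last nonzero row gives 23·139 − 68·47 = 1, so t = −68. So 47^(−1) ≡ −68 ≡ 71 (mod 139). Verify: 47 · 71 = 3337 ≡ 1 (mod 139). ✓

Final answer: 47^(−1) ≡ 71 (mod 139)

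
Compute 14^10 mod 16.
Use repeated squaring. Binary(10) = 1010. Walk through the bits of the exponent 10 left-to-right: at each bit after the leading one, square the running value, then multiply by 14 if the bit is 1 (always reducing mod 16):
  bit 1 = 1 (leading): start with 14.
  bit 2 = 0: square 14^2 = 196 ≡ 4 (mod 16).
  bit 3 = 1: square 4^2 = 16 ≡ 0; bit is 1, so multiply 0·14 = 0 (mod 16).
  bit 4 = 0: square 0^2 = 0 (mod 16).
Final value: 14^10 ≡ 0 (mod 16).

Final answer: 0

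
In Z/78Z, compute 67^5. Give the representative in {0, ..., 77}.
Use repeated squaring. Binary(5) = 101. Walk through the bits of the exponent 5 left-to-right: at each bit after the leading one, square the running value, then multiply by 67 if the bit is 1 (always reducing mod 78):
  bit 1 = 1 (leading): start with 67.
  bit 2 = 0: square 67^2 = 4489 ≡ 43 (mod 78).
  bit 3 = 1: square 43^2 = 1849 ≡ 55; bit is 1, so multiply 55·67 = 3685 ≡ 19 (mod 78).
Final value: 67^5 ≡ 19 (mod 78).

Final answer: 19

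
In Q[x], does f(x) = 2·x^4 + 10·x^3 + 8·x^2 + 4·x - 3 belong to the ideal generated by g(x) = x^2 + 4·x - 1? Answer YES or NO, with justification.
NO

In Q[x] the ideal (g) consists of all multiples of g, so f ∈ (g) iff g | f, i.e. iff the remainder of f on division by g is 0. Divide f by g (g is monic, so eliminate the leading term of the running remainder at each step):
  leading term 2·x^4: subtract (2·x^2)·g(x) = 2·x^4 + 8·x^3 - 2·x^2, leaving 2·x^3 + 10·x^2 + 4·x - 3
  leading term 2·x^3: subtract (2·x)·g(x) = 2·x^3 + 8·x^2 - 2·x, leaving 2·x^2 + 6·x - 3
  leading term 2·x^2: subtract (2)·g(x) = 2·x^2 + 8·x - 2, leaving -2·x - 1
The remainder r(x) = -2·x - 1 ≠ 0 (and deg r < deg g), so g ∤ f, i.e. f ∉ (g).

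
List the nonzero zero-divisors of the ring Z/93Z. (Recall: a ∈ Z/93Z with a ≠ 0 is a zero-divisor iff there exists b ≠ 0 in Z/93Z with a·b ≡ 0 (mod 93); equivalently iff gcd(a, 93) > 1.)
nonzero zero-divisors of Z/93Z = {3, 6, 9, 12, 15, 18, 21, 24, 27, 30, 31, 33, 36, 39, 42, 45, 48, 51, 54, 57, 60, 62, 63, 66, 69, 72, 75, 78, 81, 84, 87, 90}

An element a ∈ Z/93Z (with a ≠ 0) is a zero-divisor iff gcd(a, 93) > 1 (because a is a unit precisely when gcd(a, n) = 1, and in Z/nZ every nonzero, non-unit element is a zero-divisor). Scan a = 1, ..., 92 and keep those with gcd(a, 93) > 1:
  gcd(3, 93) = 3, gcd(6, 93) = 3, gcd(9, 93) = 3, gcd(12, 93) = 3, gcd(15, 93) = 3, gcd(18, 93) = 3, gcd(21, 93) = 3, gcd(24, 93) = 3, gcd(27, 93) = 3, gcd(30, 93) = 3, gcd(31, 93) = 31, gcd(33, 93) = 3, gcd(36, 93) = 3, gcd(39, 93) = 3, gcd(42, 93) = 3, gcd(45, 93) = 3, gcd(48, 93) = 3, gcd(51, 93) = 3, gcd(54, 93) = 3, gcd(57, 93) = 3, gcd(60, 93) = 3, gcd(62, 93) = 31, gcd(63, 93) = 3, gcd(66, 93) = 3, gcd(69, 93) = 3, gcd(72, 93) = 3, gcd(75, 93) = 3, gcd(78, 93) = 3, gcd(81, 93) = 3, gcd(84, 93) = 3, gcd(87, 93) = 3, gcd(90, 93) = 3.
All other a ∈ {1, ..., 92} have gcd(a, 93) = 1 and are units. So the nonzero zero-divisors are exactly the 32 values of a appearing in this scan.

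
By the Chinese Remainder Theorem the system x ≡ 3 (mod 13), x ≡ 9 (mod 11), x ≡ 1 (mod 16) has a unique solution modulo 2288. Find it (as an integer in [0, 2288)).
The moduli 13, 11, 16 are pairwise coprime, so by the CRT there is a unique solution mod 13·11·16 = 2288.
Solve by successive substitution. Start with x ≡ 3 (mod 13).
  Combine with x ≡ 9 (mod 11): write x = 3 + 13·t and require 3 + 13·t ≡ 9 (mod 11), i.e. 13·t ≡ 9 − 3 ≡ 6 (mod 11). Since 13^(−1) ≡ 6 (mod 11) (13 ≡ 2 (mod 11)), t ≡ 6·6 ≡ 3 (mod 11). So x ≡ 3 + 13·3 = 42 (mod 143).
  Combine with x ≡ 1 (mod 16): write x = 42 + 143·t and require 42 + 143·t ≡ 1 (mod 16), i.e. 143·t ≡ 1 − 42 ≡ 7 (mod 16). Since 143^(−1) ≡ 15 (mod 16) (143 ≡ 15 (mod 16)), t ≡ 15·7 ≡ 9 (mod 16). So x ≡ 42 + 143·9 = 1329 (mod 2288).
Unique solution in [0, 2288): x = 1329.

Final answer: x ≡ 1329 (mod 2288); the representative in [0, 2288) is 1329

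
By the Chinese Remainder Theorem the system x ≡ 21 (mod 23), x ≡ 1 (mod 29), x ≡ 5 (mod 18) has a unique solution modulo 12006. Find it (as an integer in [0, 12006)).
The moduli 23, 29, 18 are pairwise coprime, so by the CRT there is a unique solution mod 23·29·18 = 12006.
Solve by successive substitution. Start with x ≡ 21 (mod 23).
  Combine with x ≡ 1 (mod 29): write x = 21 + 23·t and require 21 + 23·t ≡ 1 (mod 29), i.e. 23·t ≡ 1 − 21 ≡ 9 (mod 29). Since 23^(−1) ≡ 24 (mod 29), t ≡ 24·9 ≡ 13 (mod 29). So x ≡ 21 + 23·13 = 320 (mod 667).
  Combine with x ≡ 5 (mod 18): write x = 320 + 667·t and require 320 + 667·t ≡ 5 (mod 18), i.e. 667·t ≡ 5 − 320 ≡ 9 (mod 18). Since 667^(−1) ≡ 1 (mod 18) (667 ≡ 1 (mod 18)), t ≡ 1·9 ≡ 9 (mod 18). So x ≡ 320 + 667·9 = 6323 (mod 12006).
Unique solution in [0, 12006): x = 6323.

Final answer: x ≡ 6323 (mod 12006); the representative in [0, 12006) is 6323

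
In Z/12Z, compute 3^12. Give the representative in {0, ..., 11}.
9

Use repeated squaring. Binary(12) = 1100. Walk through the bits of the exponent 12 left-to-right: at each bit after the leading one, square the running value, then multiply by 3 if the bit is 1 (always reducing mod 12):
  bit 1 = 1 (leading): start with 3.
  bit 2 = 1: square 3^2 = 9; bit is 1, so multiply 9·3 = 27 ≡ 3 (mod 12).
  bit 3 = 0: square 3^2 = 9 (mod 12).
  bit 4 = 0: square 9^2 = 81 ≡ 9 (mod 12).
Final value: 3^12 ≡ 9 (mod 12).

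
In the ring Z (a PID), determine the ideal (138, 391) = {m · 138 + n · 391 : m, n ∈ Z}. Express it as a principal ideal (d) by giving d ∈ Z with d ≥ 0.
(138, 391) = (23); d = 23

In the PID Z, (a, b) is generated by gcd(a, b). Compute gcd(391, 138) with the extended Euclidean algorithm, tracking rows (r, s, t) with s·391 + t·138 = r:
  row A: (391, 1, 0)   [1·391 + 0·138 = 391]
  row B: (138, 0, 1)   [0·391 + 1·138 = 138]
  391 = 2·138 + 115   → row C = row A − 2·row B = (115, 1, −2)   [check: 1·391 − 2·138 = 115]
  138 = 1·115 + 23   → row D = row B − 1·row C = (23, −1, 3)   [check: −1·391 + 3·138 = 23]
  115 = 5·23 + 0   → remainder 0, stop. gcd = 23 (last nonzero row D).
So gcd(138, 391) = 23, with Bézout identity −1·391 + 3·138 = 23. Containment (⊇): the Bézout identity exhibits 23 as an element of (138, 391), giving (23) ⊆ (138, 391). Containment (⊆): since 23 | 138 and 23 | 391 (138 = 23·6, 391 = 23·17), every Z-linear combination of 138 and 391 is divisible by 23, so (138, 391) ⊆ (23). Therefore (138, 391) = (23), d = 23.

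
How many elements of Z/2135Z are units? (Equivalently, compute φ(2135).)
An element a ∈ Z/2135Z is a unit iff gcd(a, 2135) = 1, so the number of units is φ(2135). φ is multiplicative, with φ(p^e) = p^e − p^(e−1). Factorise 2135 = 5 · 7 · 61. Then
  φ(2135) = (5 − 1) · (7 − 1) · (61 − 1) = 4 · 6 · 60 = 1440.

Final answer: Z/2135Z has φ(2135) = 1440 units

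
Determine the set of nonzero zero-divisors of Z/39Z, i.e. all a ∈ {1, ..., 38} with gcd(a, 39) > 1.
An element a ∈ Z/39Z (with a ≠ 0) is a zero-divisor iff gcd(a, 39) > 1 (because a is a unit precisely when gcd(a, n) = 1, and in Z/nZ every nonzero, non-unit element is a zero-divisor). Scan a = 1, ..., 38 and keep those with gcd(a, 39) > 1:
  gcd(3, 39) = 3, gcd(6, 39) = 3, gcd(9, 39) = 3, gcd(12, 39) = 3, gcd(13, 39) = 13, gcd(15, 39) = 3, gcd(18, 39) = 3, gcd(21, 39) = 3, gcd(24, 39) = 3, gcd(26, 39) = 13, gcd(27, 39) = 3, gcd(30, 39) = 3, gcd(33, 39) = 3, gcd(36, 39) = 3.
All other a ∈ {1, ..., 38} have gcd(a, 39) = 1 and are units. So the nonzero zero-divisors are exactly the 14 values of a appearing in this scan.

Final answer: nonzero zero-divisors of Z/39Z = {3, 6, 9, 12, 13, 15, 18, 21, 24, 26, 27, 30, 33, 36}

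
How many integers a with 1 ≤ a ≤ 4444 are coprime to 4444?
The number of a ∈ {1, ..., 4444} with gcd(a, 4444) = 1 is by definition Euler's totient φ(4444). φ is multiplicative, with φ(p^e) = p^e − p^(e−1). Factorise 4444 = 2^2 · 11 · 101. Then
  φ(4444) = (2^2 − 2^1) · (11 − 1) · (101 − 1) = 2 · 10 · 100 = 2000.
So there are 2000 such integers.

Final answer: 2000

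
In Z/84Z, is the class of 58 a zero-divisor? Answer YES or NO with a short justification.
gcd(58, 84) = 2 > 1, so 58 is not a unit in Z/84Z. In Z/nZ every nonzero non-unit is a zero-divisor: explicitly, take b = 84/gcd = 42 ≠ 0 (mod 84); then 58·42 = 2436 = 29·84, i.e. 58·42 ≡ 0 (mod 84). So 58 is a zero-divisor.

Final answer: YES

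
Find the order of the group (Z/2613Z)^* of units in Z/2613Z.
|(Z/2613Z)^*| = 1584

(Z/2613Z)^* consists of the classes a with gcd(a, 2613) = 1, so its order is φ(2613). φ is multiplicative, with φ(p^e) = p^e − p^(e−1). Factorise 2613 = 3 · 13 · 67. Then
  φ(2613) = (3 − 1) · (13 − 1) · (67 − 1) = 2 · 12 · 66 = 1584.
Thus |(Z/2613Z)^*| = 1584.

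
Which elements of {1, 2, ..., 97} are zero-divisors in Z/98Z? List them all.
An element a ∈ Z/98Z (with a ≠ 0) is a zero-divisor iff gcd(a, 98) > 1 (because a is a unit precisely when gcd(a, n) = 1, and in Z/nZ every nonzero, non-unit element is a zero-divisor). Scan a = 1, ..., 97 and keep those with gcd(a, 98) > 1:
  gcd(2, 98) = 2, gcd(4, 98) = 2, gcd(6, 98) = 2, gcd(7, 98) = 7, gcd(8, 98) = 2, gcd(10, 98) = 2, gcd(12, 98) = 2, gcd(14, 98) = 14, gcd(16, 98) = 2, gcd(18, 98) = 2, gcd(20, 98) = 2, gcd(21, 98) = 7, gcd(22, 98) = 2, gcd(24, 98) = 2, gcd(26, 98) = 2, gcd(28, 98) = 14, gcd(30, 98) = 2, gcd(32, 98) = 2, gcd(34, 98) = 2, gcd(35, 98) = 7, gcd(36, 98) = 2, gcd(38, 98) = 2, gcd(40, 98) = 2, gcd(42, 98) = 14, gcd(44, 98) = 2, gcd(46, 98) = 2, gcd(48, 98) = 2, gcd(49, 98) = 49, gcd(50, 98) = 2, gcd(52, 98) = 2, gcd(54, 98) = 2, gcd(56, 98) = 14, gcd(58, 98) = 2, gcd(60, 98) = 2, gcd(62, 98) = 2, gcd(63, 98) = 7, gcd(64, 98) = 2, gcd(66, 98) = 2, gcd(68, 98) = 2, gcd(70, 98) = 14, gcd(72, 98) = 2, gcd(74, 98) = 2, gcd(76, 98) = 2, gcd(77, 98) = 7, gcd(78, 98) = 2, gcd(80, 98) = 2, gcd(82, 98) = 2, gcd(84, 98) = 14, gcd(86, 98) = 2, gcd(88, 98) = 2, gcd(90, 98) = 2, gcd(91, 98) = 7, gcd(92, 98) = 2, gcd(94, 98) = 2, gcd(96, 98) = 2.
All other a ∈ {1, ..., 97} have gcd(a, 98) = 1 and are units. So the nonzero zero-divisors are exactly the 55 values of a appearing in this scan.

Final answer: nonzero zero-divisors of Z/98Z = {2, 4, 6, 7, 8, 10, 12, 14, 16, 18, 20, 21, 22, 24, 26, 28, 30, 32, 34, 35, 36, 38, 40, 42, 44, 46, 48, 49, 50, 52, 54, 56, 58, 60, 62, 63, 64, 66, 68, 70, 72, 74, 76, 77, 78, 80, 82, 84, 86, 88, 90, 91, 92, 94, 96}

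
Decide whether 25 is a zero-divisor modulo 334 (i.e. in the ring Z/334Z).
NO

gcd(25, 334) = 1, so 25 is a unit in Z/334Z (it has a multiplicative inverse). A unit cannot be a zero-divisor: if 25·b ≡ 0 then multiplying both sides by 25^(−1) gives b ≡ 0. So 25 is not a zero-divisor.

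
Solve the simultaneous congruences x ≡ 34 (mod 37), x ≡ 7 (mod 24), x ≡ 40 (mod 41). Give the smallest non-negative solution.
x ≡ 34111 (mod 36408); the representative in [0, 36408) is 34111

The moduli 37, 24, 41 are pairwise coprime, so by the CRT there is a unique solution mod 37·24·41 = 36408.
Solve by successive substitution. Start with x ≡ 34 (mod 37).
  Combine with x ≡ 7 (mod 24): write x = 34 + 37·t and require 34 + 37·t ≡ 7 (mod 24), i.e. 37·t ≡ 7 − 34 ≡ 21 (mod 24). Since 37^(−1) ≡ 13 (mod 24) (37 ≡ 13 (mod 24)), t ≡ 13·21 ≡ 9 (mod 24). So x ≡ 34 + 37·9 = 367 (mod 888).
  Combine with x ≡ 40 (mod 41): write x = 367 + 888·t and require 367 + 888·t ≡ 40 (mod 41), i.e. 888·t ≡ 40 − 367 ≡ 1 (mod 41). Since 888^(−1) ≡ 38 (mod 41) (888 ≡ 27 (mod 41)), t ≡ 38·1 ≡ 38 (mod 41). So x ≡ 367 + 888·38 = 34111 (mod 36408).
Unique solution in [0, 36408): x = 34111.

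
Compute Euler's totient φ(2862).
φ(2862) = 936

φ is multiplicative, with φ(p^e) = p^e − p^(e−1). Factorise 2862 = 2 · 3^3 · 53. Then
  φ(2862) = (2 − 1) · (3^3 − 3^2) · (53 − 1) = 1 · 18 · 52 = 936.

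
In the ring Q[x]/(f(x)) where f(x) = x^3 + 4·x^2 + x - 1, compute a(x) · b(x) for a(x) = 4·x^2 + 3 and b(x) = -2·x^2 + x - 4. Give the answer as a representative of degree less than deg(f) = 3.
a · b ≡ -158·x^2 - 41·x + 24 (mod f(x))

First multiply in Q[x] without reducing: a · b = -8·x^4 + 4·x^3 - 22·x^2 + 3·x - 12. Now divide by f(x) = x^3 + 4·x^2 + x - 1, eliminating the leading term at each step:
  leading term -8·x^4: subtract (-8·x)·f(x) = -8·x^4 - 32·x^3 - 8·x^2 + 8·x, leaving 36·x^3 - 14·x^2 - 5·x - 12
  leading term 36·x^3: subtract (36)·f(x) = 36·x^3 + 144·x^2 + 36·x - 36, leaving -158·x^2 - 41·x + 24
The degree is now < 3, so this is the remainder. Hence a · b ≡ -158·x^2 - 41·x + 24 in Q[x]/(f).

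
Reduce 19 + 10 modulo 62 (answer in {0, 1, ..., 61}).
Both summands are already reduced mod 62. 19 + 10 = 29; 29 = 0·62 + 29, so (19 + 10) mod 62 = 29.

Final answer: 29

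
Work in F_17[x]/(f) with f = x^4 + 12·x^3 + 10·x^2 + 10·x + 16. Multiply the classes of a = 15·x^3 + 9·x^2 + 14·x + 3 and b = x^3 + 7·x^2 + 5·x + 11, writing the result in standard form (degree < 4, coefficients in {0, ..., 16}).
Multiply as integer polynomials: a · b = 15·x^6 + 114·x^5 + 152·x^4 + 311·x^3 + 190·x^2 + 169·x + 33. Reducing coefficients mod 17: a · b ≡ 15·x^6 + 12·x^5 + 16·x^4 + 5·x^3 + 3·x^2 + 16·x + 16. Now divide by f(x) = x^4 + 12·x^3 + 10·x^2 + 10·x + 16 in F_17[x], eliminating the leading term at each step:
  leading term 15·x^6: subtract (15·x^2)·f(x) = 15·x^6 + 10·x^5 + 14·x^4 + 14·x^3 + 2·x^2, leaving 2·x^5 + 2·x^4 + 8·x^3 + x^2 + 16·x + 16 (coefficients mod 17)
  leading term 2·x^5: subtract (2·x)·f(x) = 2·x^5 + 7·x^4 + 3·x^3 + 3·x^2 + 15·x, leaving 12·x^4 + 5·x^3 + 15·x^2 + x + 16 (coefficients mod 17)
  leading term 12·x^4: subtract (12)·f(x) = 12·x^4 + 8·x^3 + x^2 + x + 5, leaving 14·x^3 + 14·x^2 + 11 (coefficients mod 17)
The degree is now < 4, so this is the remainder. Hence a · b ≡ 14·x^3 + 14·x^2 + 11 in F_17[x]/(f).

Final answer: a · b ≡ 14·x^3 + 14·x^2 + 11 (mod f(x))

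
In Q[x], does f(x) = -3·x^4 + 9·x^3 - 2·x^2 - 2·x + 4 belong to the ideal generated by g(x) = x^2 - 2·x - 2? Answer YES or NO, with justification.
YES

In Q[x] the ideal (g) consists of all multiples of g, so f ∈ (g) iff g | f, i.e. iff the remainder of f on division by g is 0. Divide f by g (g is monic, so eliminate the leading term of the running remainder at each step):
  leading term -3·x^4: subtract (-3·x^2)·g(x) = -3·x^4 + 6·x^3 + 6·x^2, leaving 3·x^3 - 8·x^2 - 2·x + 4
  leading term 3·x^3: subtract (3·x)·g(x) = 3·x^3 - 6·x^2 - 6·x, leaving -2·x^2 + 4·x + 4
  leading term -2·x^2: subtract (-2)·g(x) = -2·x^2 + 4·x + 4, leaving 0
The remainder is 0, so f(x) = g(x) · h(x) with h(x) = -3·x^2 + 3·x - 2. Hence g | f, i.e. f ∈ (g).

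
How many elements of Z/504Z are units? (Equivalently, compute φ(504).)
An element a ∈ Z/504Z is a unit iff gcd(a, 504) = 1, so the number of units is φ(504). φ is multiplicative, with φ(p^e) = p^e − p^(e−1). Factorise 504 = 2^3 · 3^2 · 7. Then
  φ(504) = (2^3 − 2^2) · (3^2 − 3^1) · (7 − 1) = 4 · 6 · 6 = 144.

Final answer: Z/504Z has φ(504) = 144 units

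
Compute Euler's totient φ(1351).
φ(1351) = 1152

φ is multiplicative, with φ(p^e) = p^e − p^(e−1). Factorise 1351 = 7 · 193. Then
  φ(1351) = (7 − 1) · (193 − 1) = 6 · 192 = 1152.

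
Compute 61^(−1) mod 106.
Apply the extended Euclidean algorithm to (106, 61), tracking rows (r, s, t) with s·106 + t·61 = r. Each division r_prev = q·r_cur + r_new produces the new row as (previous row) − q·(current row):
  row A: (106, 1, 0)   [1·106 + 0·61 = 106]
  row B: (61, 0, 1)   [0·106 + 1·61 = 61]
  106 = 1·61 + 45   → row C = row A − 1·row B = (45, 1, −1)   [check: 1·106 − 1·61 = 45]
  61 = 1·45 + 16   → row D = row B − 1·row C = (16, −1, 2)   [check: −1·106 + 2·61 = 16]
  45 = 2·16 + 13   → row E = row C − 2·row D = (13, 3, −5)   [check: 3·106 − 5·61 = 13]
  16 = 1·13 + 3   → row F = row D − 1·row E = (3, −4, 7)   [check: −4·106 + 7·61 = 3]
  13 = 4·3 + 1   → row G = row E − 4·row F = (1, 19, −33)   [check: 19·106 − 33·61 = 1]
  3 = 3·1 + 0   → remainder 0, stop. gcd = 1 (last nonzero row G).
The gcd is 1, so 61 is invertible mod 106. The last nonzero row gives 19·106 − 33·61 = 1, so t = −33. So 61^(−1) ≡ −33 ≡ 73 (mod 106). Verify: 61 · 73 = 4453 ≡ 1 (mod 106). ✓

Final answer: 61^(−1) ≡ 73 (mod 106)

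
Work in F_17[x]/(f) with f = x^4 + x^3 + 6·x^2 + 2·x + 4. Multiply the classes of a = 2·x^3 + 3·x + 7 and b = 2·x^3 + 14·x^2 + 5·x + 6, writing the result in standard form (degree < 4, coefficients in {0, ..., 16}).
Multiply as integer polynomials: a · b = 4·x^6 + 28·x^5 + 16·x^4 + 68·x^3 + 113·x^2 + 53·x + 42. Reducing coefficients mod 17: a · b ≡ 4·x^6 + 11·x^5 + 16·x^4 + 11·x^2 + 2·x + 8. Now divide by f(x) = x^4 + x^3 + 6·x^2 + 2·x + 4 in F_17[x], eliminating the leading term at each step:
  leading term 4·x^6: subtract (4·x^2)·f(x) = 4·x^6 + 4·x^5 + 7·x^4 + 8·x^3 + 16·x^2, leaving 7·x^5 + 9·x^4 + 9·x^3 + 12·x^2 + 2·x + 8 (coefficients mod 17)
  leading term 7·x^5: subtract (7·x)·f(x) = 7·x^5 + 7·x^4 + 8·x^3 + 14·x^2 + 11·x, leaving 2·x^4 + x^3 + 15·x^2 + 8·x + 8 (coefficients mod 17)
  leading term 2·x^4: subtract (2)·f(x) = 2·x^4 + 2·x^3 + 12·x^2 + 4·x + 8, leaving 16·x^3 + 3·x^2 + 4·x (coefficients mod 17)
The degree is now < 4, so this is the remainder. Hence a · b ≡ 16·x^3 + 3·x^2 + 4·x in F_17[x]/(f).

Final answer: a · b ≡ 16·x^3 + 3·x^2 + 4·x (mod f(x))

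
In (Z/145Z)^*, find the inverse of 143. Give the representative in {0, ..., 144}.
143^(−1) ≡ 72 (mod 145)

Apply the extended Euclidean algorithm to (145, 143), tracking rows (r, s, t) with s·145 + t·143 = r. Each division r_prev = q·r_cur + r_new produces the new row as (previous row) − q·(current row):
  row A: (145, 1, 0)   [1·145 + 0·143 = 145]
  row B: (143, 0, 1)   [0·145 + 1·143 = 143]
  145 = 1·143 + 2   → row C = row A − 1·row B = (2, 1, −1)   [check: 1·145 − 1·143 = 2]
  143 = 71·2 + 1   → row D = row B − 71·row C = (1, −71, 72)   [check: −71·145 + 72·143 = 1]
  2 = 2·1 + 0   → remainder 0, stop. gcd = 1 (last nonzero row D).
The gcd is 1, so 143 is invertible mod 145. The last nonzero row gives −71·145 + 72·143 = 1, so t = 72. So 143^(−1) ≡ 72 (mod 145). Verify: 143 · 72 = 10296 ≡ 1 (mod 145). ✓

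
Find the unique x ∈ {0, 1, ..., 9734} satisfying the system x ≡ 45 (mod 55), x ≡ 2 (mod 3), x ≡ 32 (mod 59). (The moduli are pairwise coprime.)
The moduli 55, 3, 59 are pairwise coprime, so by the CRT there is a unique solution mod 55·3·59 = 9735.
Solve by successive substitution. Start with x ≡ 45 (mod 55).
  Combine with x ≡ 2 (mod 3): write x = 45 + 55·t and require 45 + 55·t ≡ 2 (mod 3), i.e. 55·t ≡ 2 − 45 ≡ 2 (mod 3). Since 55^(−1) ≡ 1 (mod 3) (55 ≡ 1 (mod 3)), t ≡ 1·2 ≡ 2 (mod 3). So x ≡ 45 + 55·2 = 155 (mod 165).
  Combine with x ≡ 32 (mod 59): write x = 155 + 165·t and require 155 + 165·t ≡ 32 (mod 59), i.e. 165·t ≡ 32 − 155 ≡ 54 (mod 59). Since 165^(−1) ≡ 54 (mod 59) (165 ≡ 47 (mod 59)), t ≡ 54·54 ≡ 25 (mod 59). So x ≡ 155 + 165·25 = 4280 (mod 9735).
Unique solution in [0, 9735): x = 4280.

Final answer: x ≡ 4280 (mod 9735); the representative in [0, 9735) is 4280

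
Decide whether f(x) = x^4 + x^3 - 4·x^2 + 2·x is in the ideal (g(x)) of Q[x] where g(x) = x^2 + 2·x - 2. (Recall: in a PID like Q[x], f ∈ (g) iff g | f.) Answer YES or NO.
In Q[x] the ideal (g) consists of all multiples of g, so f ∈ (g) iff g | f, i.e. iff the remainder of f on division by g is 0. Divide f by g (g is monic, so eliminate the leading term of the running remainder at each step):
  leading term x^4: subtract (x^2)·g(x) = x^4 + 2·x^3 - 2·x^2, leaving -x^3 - 2·x^2 + 2·x
  leading term -x^3: subtract (-x)·g(x) = -x^3 - 2·x^2 + 2·x, leaving 0
The remainder is 0, so f(x) = g(x) · h(x) with h(x) = x^2 - x. Hence g | f, i.e. f ∈ (g).

Final answer: YES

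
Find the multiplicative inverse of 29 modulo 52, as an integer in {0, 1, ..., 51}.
29^(−1) ≡ 9 (mod 52)

Apply the extended Euclidean algorithm to (52, 29), tracking rows (r, s, t) with s·52 + t·29 = r. Each division r_prev = q·r_cur + r_new produces the new row as (previous row) − q·(current row):
  row A: (52, 1, 0)   [1·52 + 0·29 = 52]
  row B: (29, 0, 1)   [0·52 + 1·29 = 29]
  52 = 1·29 + 23   → row C = row A − 1·row B = (23, 1, −1)   [check: 1·52 − 1·29 = 23]
  29 = 1·23 + 6   → row D = row B − 1·row C = (6, −1, 2)   [check: −1·52 + 2·29 = 6]
  23 = 3·6 + 5   → row E = row C − 3·row D = (5, 4, −7)   [check: 4·52 − 7·29 = 5]
  6 = 1·5 + 1   → row F = row D − 1·row E = (1, −5, 9)   [check: −5·52 + 9·29 = 1]
  5 = 5·1 + 0   → remainder 0, stop. gcd = 1 (last nonzero row F).
The gcd is 1, so 29 is invertible mod 52. The last nonzero row gives −5·52 + 9·29 = 1, so t = 9. So 29^(−1) ≡ 9 (mod 52). Verify: 29 · 9 = 261 ≡ 1 (mod 52). ✓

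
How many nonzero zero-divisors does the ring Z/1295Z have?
Z/1295Z has 430 nonzero zero-divisors

In Z/1295Z each nonzero element is either a unit (gcd with 1295 is 1) or a zero-divisor (gcd > 1). The number of units is φ(1295): factorise 1295 = 5 · 7 · 37, so φ(1295) = (5 − 1) · (7 − 1) · (37 − 1) = 4 · 6 · 36 = 864. The nonzero elements number 1295 − 1 = 1294. Hence the nonzero zero-divisors number 1294 − 864 = 430.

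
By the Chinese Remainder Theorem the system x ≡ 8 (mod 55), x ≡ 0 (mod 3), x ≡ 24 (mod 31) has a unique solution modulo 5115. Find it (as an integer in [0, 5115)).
x ≡ 4023 (mod 5115); the representative in [0, 5115) is 4023

The moduli 55, 3, 31 are pairwise coprime, so by the CRT there is a unique solution mod 55·3·31 = 5115.
Solve by successive substitution. Start with x ≡ 8 (mod 55).
  Combine with x ≡ 0 (mod 3): write x = 8 + 55·t and require 8 + 55·t ≡ 0 (mod 3), i.e. 55·t ≡ 0 − 8 ≡ 1 (mod 3). Since 55^(−1) ≡ 1 (mod 3) (55 ≡ 1 (mod 3)), t ≡ 1·1 ≡ 1 (mod 3). So x ≡ 8 + 55·1 = 63 (mod 165).
  Combine with x ≡ 24 (mod 31): write x = 63 + 165·t and require 63 + 165·t ≡ 24 (mod 31), i.e. 165·t ≡ 24 − 63 ≡ 23 (mod 31). Since 165^(−1) ≡ 28 (mod 31) (165 ≡ 10 (mod 31)), t ≡ 28·23 ≡ 24 (mod 31). So x ≡ 63 + 165·24 = 4023 (mod 5115).
Unique solution in [0, 5115): x = 4023.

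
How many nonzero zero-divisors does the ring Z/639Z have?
In Z/639Z each nonzero element is either a unit (gcd with 639 is 1) or a zero-divisor (gcd > 1). The number of units is φ(639): factorise 639 = 3^2 · 71, so φ(639) = (3^2 − 3^1) · (71 − 1) = 6 · 70 = 420. The nonzero elements number 639 − 1 = 638. Hence the nonzero zero-divisors number 638 − 420 = 218.

Final answer: Z/639Z has 218 nonzero zero-divisors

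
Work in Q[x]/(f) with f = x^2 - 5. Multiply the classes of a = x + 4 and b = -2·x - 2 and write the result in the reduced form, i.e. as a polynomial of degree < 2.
a · b ≡ -10·x - 18 (mod f(x))

First multiply in Q[x] without reducing: a · b = -2·x^2 - 10·x - 8. Now divide by f(x) = x^2 - 5, eliminating the leading term at each step:
  leading term -2·x^2: subtract (-2)·f(x) = 10 - 2·x^2, leaving -10·x - 18
The degree is now < 2, so this is the remainder. Hence a · b ≡ -10·x - 18 in Q[x]/(f).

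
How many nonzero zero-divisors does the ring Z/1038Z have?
Z/1038Z has 693 nonzero zero-divisors

In Z/1038Z each nonzero element is either a unit (gcd with 1038 is 1) or a zero-divisor (gcd > 1). The number of units is φ(1038): factorise 1038 = 2 · 3 · 173, so φ(1038) = (2 − 1) · (3 − 1) · (173 − 1) = 1 · 2 · 172 = 344. The nonzero elements number 1038 − 1 = 1037. Hence the nonzero zero-divisors number 1037 − 344 = 693.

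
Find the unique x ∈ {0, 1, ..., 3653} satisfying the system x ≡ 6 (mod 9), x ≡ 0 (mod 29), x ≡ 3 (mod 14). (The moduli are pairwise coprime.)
The moduli 9, 29, 14 are pairwise coprime, so by the CRT there is a unique solution mod 9·29·14 = 3654.
Solve by successive substitution. Start with x ≡ 6 (mod 9).
  Combine with x ≡ 0 (mod 29): write x = 6 + 9·t and require 6 + 9·t ≡ 0 (mod 29), i.e. 9·t ≡ 0 − 6 ≡ 23 (mod 29). Since 9^(−1) ≡ 13 (mod 29), t ≡ 13·23 ≡ 9 (mod 29). So x ≡ 6 + 9·9 = 87 (mod 261).
  Combine with x ≡ 3 (mod 14): write x = 87 + 261·t and require 87 + 261·t ≡ 3 (mod 14), i.e. 261·t ≡ 3 − 87 ≡ 0 (mod 14). Since 261^(−1) ≡ 11 (mod 14) (261 ≡ 9 (mod 14)), t ≡ 11·0 ≡ 0 (mod 14). So x ≡ 87 + 261·0 = 87 (mod 3654).
Unique solution in [0, 3654): x = 87.

Final answer: x ≡ 87 (mod 3654); the representative in [0, 3654) is 87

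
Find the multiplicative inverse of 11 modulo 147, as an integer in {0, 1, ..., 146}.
Apply the extended Euclidean algorithm to (147, 11), tracking rows (r, s, t) with s·147 + t·11 = r. Each division r_prev = q·r_cur + r_new produces the new row as (previous row) − q·(current row):
  row A: (147, 1, 0)   [1·147 + 0·11 = 147]
  row B: (11, 0, 1)   [0·147 + 1·11 = 11]
  147 = 13·11 + 4   → row C = row A − 13·row B = (4, 1, −13)   [check: 1·147 − 13·11 = 4]
  11 = 2·4 + 3   → row D = row B − 2·row C = (3, −2, 27)   [check: −2·147 + 27·11 = 3]
  4 = 1·3 + 1   → row E = row C − 1·row D = (1, 3, −40)   [check: 3·147 − 40·11 = 1]
  3 = 3·1 + 0   → remainder 0, stop. gcd = 1 (last nonzero row E).
The gcd is 1, so 11 is invertible mod 147. The last nonzero row gives 3·147 − 40·11 = 1, so t = −40. So 11^(−1) ≡ −40 ≡ 107 (mod 147). Verify: 11 · 107 = 1177 ≡ 1 (mod 147). ✓

Final answer: 11^(−1) ≡ 107 (mod 147)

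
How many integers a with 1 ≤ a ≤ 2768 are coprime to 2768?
1376

The number of a ∈ {1, ..., 2768} with gcd(a, 2768) = 1 is by definition Euler's totient φ(2768). φ is multiplicative, with φ(p^e) = p^e − p^(e−1). Factorise 2768 = 2^4 · 173. Then
  φ(2768) = (2^4 − 2^3) · (173 − 1) = 8 · 172 = 1376.
So there are 1376 such integers.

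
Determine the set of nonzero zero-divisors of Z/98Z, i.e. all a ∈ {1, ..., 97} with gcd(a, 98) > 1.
An element a ∈ Z/98Z (with a ≠ 0) is a zero-divisor iff gcd(a, 98) > 1 (because a is a unit precisely when gcd(a, n) = 1, and in Z/nZ every nonzero, non-unit element is a zero-divisor). Scan a = 1, ..., 97 and keep those with gcd(a, 98) > 1:
  gcd(2, 98) = 2, gcd(4, 98) = 2, gcd(6, 98) = 2, gcd(7, 98) = 7, gcd(8, 98) = 2, gcd(10, 98) = 2, gcd(12, 98) = 2, gcd(14, 98) = 14, gcd(16, 98) = 2, gcd(18, 98) = 2, gcd(20, 98) = 2, gcd(21, 98) = 7, gcd(22, 98) = 2, gcd(24, 98) = 2, gcd(26, 98) = 2, gcd(28, 98) = 14, gcd(30, 98) = 2, gcd(32, 98) = 2, gcd(34, 98) = 2, gcd(35, 98) = 7, gcd(36, 98) = 2, gcd(38, 98) = 2, gcd(40, 98) = 2, gcd(42, 98) = 14, gcd(44, 98) = 2, gcd(46, 98) = 2, gcd(48, 98) = 2, gcd(49, 98) = 49, gcd(50, 98) = 2, gcd(52, 98) = 2, gcd(54, 98) = 2, gcd(56, 98) = 14, gcd(58, 98) = 2, gcd(60, 98) = 2, gcd(62, 98) = 2, gcd(63, 98) = 7, gcd(64, 98) = 2, gcd(66, 98) = 2, gcd(68, 98) = 2, gcd(70, 98) = 14, gcd(72, 98) = 2, gcd(74, 98) = 2, gcd(76, 98) = 2, gcd(77, 98) = 7, gcd(78, 98) = 2, gcd(80, 98) = 2, gcd(82, 98) = 2, gcd(84, 98) = 14, gcd(86, 98) = 2, gcd(88, 98) = 2, gcd(90, 98) = 2, gcd(91, 98) = 7, gcd(92, 98) = 2, gcd(94, 98) = 2, gcd(96, 98) = 2.
All other a ∈ {1, ..., 97} have gcd(a, 98) = 1 and are units. So the nonzero zero-divisors are exactly the 55 values of a appearing in this scan.

Final answer: nonzero zero-divisors of Z/98Z = {2, 4, 6, 7, 8, 10, 12, 14, 16, 18, 20, 21, 22, 24, 26, 28, 30, 32, 34, 35, 36, 38, 40, 42, 44, 46, 48, 49, 50, 52, 54, 56, 58, 60, 62, 63, 64, 66, 68, 70, 72, 74, 76, 77, 78, 80, 82, 84, 86, 88, 90, 91, 92, 94, 96}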